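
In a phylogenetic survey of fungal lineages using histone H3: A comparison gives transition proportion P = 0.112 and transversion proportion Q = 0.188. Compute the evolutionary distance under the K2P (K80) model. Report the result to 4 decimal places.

0.3834

Under the Kimura two-parameter model, d = −½ ln(1 − 2P − Q) − ¼ ln(1 − 2Q).
1 − 2P − Q = 0.588, giving −½ ln(0.588) = 0.265514.
1 − 2Q = 0.624, giving −¼ ln(0.624) = 0.117901.
d = 0.265514 + 0.117901 = 0.383415.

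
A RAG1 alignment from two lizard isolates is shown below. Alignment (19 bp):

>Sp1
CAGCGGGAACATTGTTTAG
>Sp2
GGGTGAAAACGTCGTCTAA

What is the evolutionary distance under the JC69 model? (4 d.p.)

The sequences differ at 9 of 19 sites (1, 2, 4, 6, 7, 11, 13, 16, 19), so p = 9/19 ≈ 0.473684.
d = −(3/4) ln(1 − 4p/3) = −0.75 ln(1 − 0.631579) = −0.75 ln(0.368421)
  = −0.75 × (-0.998529) = 0.748897 substitutions/site.

0.7489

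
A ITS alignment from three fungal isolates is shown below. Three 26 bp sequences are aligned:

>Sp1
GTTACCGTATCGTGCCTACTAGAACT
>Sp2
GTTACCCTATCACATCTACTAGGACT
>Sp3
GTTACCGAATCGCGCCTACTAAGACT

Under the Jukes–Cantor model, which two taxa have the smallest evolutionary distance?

Sp1–Sp2: 6/26 differ, p = 0.231, d = 0.276.
Sp1–Sp3: 4/26 differ, p = 0.154, d = 0.172.
Sp2–Sp3: 6/26 differ, p = 0.231, d = 0.276.
The smallest distance is between Sp1 and Sp3.

Sp1 and Sp3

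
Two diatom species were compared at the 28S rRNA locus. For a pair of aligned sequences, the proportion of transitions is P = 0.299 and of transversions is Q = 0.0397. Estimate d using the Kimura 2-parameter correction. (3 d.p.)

Under the Kimura two-parameter model, d = −½ ln(1 − 2P − Q) − ¼ ln(1 − 2Q).
1 − 2P − Q = 0.3623, giving −½ ln(0.3623) = 0.507641.
1 − 2Q = 0.9206, giving −¼ ln(0.9206) = 0.020682.
d = 0.507641 + 0.020682 = 0.528323.

0.528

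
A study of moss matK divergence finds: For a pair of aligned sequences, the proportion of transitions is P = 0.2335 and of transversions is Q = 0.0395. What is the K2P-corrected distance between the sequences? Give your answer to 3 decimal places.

Under the Kimura two-parameter model, d = −½ ln(1 − 2P − Q) − ¼ ln(1 − 2Q).
1 − 2P − Q = 0.4935, giving −½ ln(0.4935) = 0.353116.
1 − 2Q = 0.921, giving −¼ ln(0.921) = 0.020574.
d = 0.353116 + 0.020574 = 0.373690.

0.374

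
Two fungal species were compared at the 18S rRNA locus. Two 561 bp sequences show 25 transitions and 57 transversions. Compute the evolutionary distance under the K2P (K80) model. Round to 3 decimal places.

P = 25/561 ≈ 0.044563 and Q = 57/561 ≈ 0.101604.
Under the Kimura two-parameter model, d = −½ ln(1 − 2P − Q) − ¼ ln(1 − 2Q).
1 − 2P − Q = 0.80927, giving −½ ln(0.80927) = 0.105811.
1 − 2Q = 0.796792, giving −¼ ln(0.796792) = 0.056790.
d = 0.105811 + 0.056790 = 0.162601.

0.163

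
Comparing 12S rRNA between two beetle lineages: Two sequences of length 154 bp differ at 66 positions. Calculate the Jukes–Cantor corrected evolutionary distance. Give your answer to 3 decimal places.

0.635

p = 66/154 ≈ 0.428571.
d = −(3/4) ln(1 − 4p/3) = −0.75 ln(1 − 0.571428) = −0.75 ln(0.428572)
  = −0.75 × (-0.847297) = 0.635473 substitutions/site.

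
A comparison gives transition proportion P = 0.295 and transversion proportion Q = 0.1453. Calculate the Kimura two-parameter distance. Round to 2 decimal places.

0.75

Under the Kimura two-parameter model, d = −½ ln(1 − 2P − Q) − ¼ ln(1 − 2Q).
1 − 2P − Q = 0.2647, giving −½ ln(0.2647) = 0.664579.
1 − 2Q = 0.7094, giving −¼ ln(0.7094) = 0.085834.
d = 0.664579 + 0.085834 = 0.750413.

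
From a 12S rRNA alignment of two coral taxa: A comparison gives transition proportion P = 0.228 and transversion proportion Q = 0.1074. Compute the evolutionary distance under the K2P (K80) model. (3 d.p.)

0.475

Under the Kimura two-parameter model, d = −½ ln(1 − 2P − Q) − ¼ ln(1 − 2Q).
1 − 2P − Q = 0.4366, giving −½ ln(0.4366) = 0.414369.
1 − 2Q = 0.7852, giving −¼ ln(0.7852) = 0.060454.
d = 0.414369 + 0.060454 = 0.474823.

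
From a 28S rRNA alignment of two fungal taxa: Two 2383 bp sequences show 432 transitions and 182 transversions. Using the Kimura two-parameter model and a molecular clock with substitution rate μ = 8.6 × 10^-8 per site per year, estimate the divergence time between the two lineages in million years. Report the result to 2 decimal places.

1.92

P = 432/2383 ≈ 0.181284 and Q = 182/2383 ≈ 0.076374.
Under the Kimura two-parameter model, d = −½ ln(1 − 2P − Q) − ¼ ln(1 − 2Q).
1 − 2P − Q = 0.561058, giving −½ ln(0.561058) = 0.288965.
1 − 2Q = 0.847252, giving −¼ ln(0.847252) = 0.041439.
d = 0.288965 + 0.041439 = 0.330404.
Under a molecular clock d = 2μt, so t = d/(2μ) = 0.330404 / (2 × 8.6 × 10^-8) = 1.92 million years.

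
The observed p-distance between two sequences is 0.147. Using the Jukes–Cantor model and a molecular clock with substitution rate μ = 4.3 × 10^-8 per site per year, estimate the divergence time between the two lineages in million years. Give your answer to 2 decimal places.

d = −(3/4) ln(1 − 4p/3) = −0.75 ln(1 − 0.196) = −0.75 ln(0.804)
  = −0.75 × (-0.218156) = 0.163617 substitutions/site.
Under a molecular clock d = 2μt, so t = d/(2μ) = 0.163617 / (2 × 4.3 × 10^-8) = 1.90 million years.

1.90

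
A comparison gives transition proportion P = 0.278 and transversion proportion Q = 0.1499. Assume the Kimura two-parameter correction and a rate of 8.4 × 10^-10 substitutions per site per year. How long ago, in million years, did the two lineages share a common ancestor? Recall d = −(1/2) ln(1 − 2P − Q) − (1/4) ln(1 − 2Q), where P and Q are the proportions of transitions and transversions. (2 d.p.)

417.27

Under the Kimura two-parameter model, d = −½ ln(1 − 2P − Q) − ¼ ln(1 − 2Q).
1 − 2P − Q = 0.2941, giving −½ ln(0.2941) = 0.611918.
1 − 2Q = 0.7002, giving −¼ ln(0.7002) = 0.089097.
d = 0.611918 + 0.089097 = 0.701015.
Under a molecular clock d = 2μt, so t = d/(2μ) = 0.701015 / (2 × 8.4 × 10^-10) = 417.27 million years.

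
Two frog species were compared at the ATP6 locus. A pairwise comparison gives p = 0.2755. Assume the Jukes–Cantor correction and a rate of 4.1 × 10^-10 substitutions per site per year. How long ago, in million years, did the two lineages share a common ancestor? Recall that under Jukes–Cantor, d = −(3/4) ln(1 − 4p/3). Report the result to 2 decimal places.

d = −(3/4) ln(1 − 4p/3) = −0.75 ln(1 − 0.367333) = −0.75 ln(0.632667)
  = −0.75 × (-0.457811) = 0.343358 substitutions/site.
Under a molecular clock d = 2μt, so t = d/(2μ) = 0.343358 / (2 × 4.1 × 10^-10) = 418.73 million years.

418.73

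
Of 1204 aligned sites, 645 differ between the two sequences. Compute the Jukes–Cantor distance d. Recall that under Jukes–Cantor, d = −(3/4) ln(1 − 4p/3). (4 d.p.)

0.9396

p = 645/1204 ≈ 0.535714.
d = −(3/4) ln(1 − 4p/3) = −0.75 ln(1 − 0.714285) = −0.75 ln(0.285715)
  = −0.75 × (-1.252760) = 0.939570 substitutions/site.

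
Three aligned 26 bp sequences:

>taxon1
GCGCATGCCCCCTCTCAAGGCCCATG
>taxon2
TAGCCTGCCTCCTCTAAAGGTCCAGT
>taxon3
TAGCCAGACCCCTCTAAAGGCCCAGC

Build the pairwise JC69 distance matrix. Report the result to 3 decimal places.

taxon1–taxon2: 8/26 sites differ → p ≈ 0.307692, d = −0.75 ln(1 − 0.410256) = 0.396050 ≈ 0.396.
taxon1–taxon3: 8/26 sites differ → p ≈ 0.307692, d = −0.75 ln(1 − 0.410256) = 0.396050 ≈ 0.396.
taxon2–taxon3: 5/26 sites differ → p ≈ 0.192308, d = −0.75 ln(1 − 0.256411) = 0.222200 ≈ 0.222.

d(taxon1,taxon2) = 0.396, d(taxon1,taxon3) = 0.396, d(taxon2,taxon3) = 0.222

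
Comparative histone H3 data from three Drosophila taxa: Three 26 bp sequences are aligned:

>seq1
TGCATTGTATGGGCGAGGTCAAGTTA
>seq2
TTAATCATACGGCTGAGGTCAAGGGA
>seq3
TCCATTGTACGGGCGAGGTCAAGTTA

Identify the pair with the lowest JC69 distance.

seq1–seq2: 9/26 differ, p = 0.346, d = 0.464.
seq1–seq3: 2/26 differ, p = 0.077, d = 0.081.
seq2–seq3: 8/26 differ, p = 0.308, d = 0.396.
The smallest distance is between seq1 and seq3.

seq1 and seq3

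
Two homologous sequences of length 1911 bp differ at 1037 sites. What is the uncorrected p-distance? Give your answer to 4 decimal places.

p = 1037/1911 = 0.542647… ≈ 0.5426 (to 4 d.p.).

0.5426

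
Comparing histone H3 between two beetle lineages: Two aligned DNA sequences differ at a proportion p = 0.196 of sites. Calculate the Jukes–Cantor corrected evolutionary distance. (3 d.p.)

0.227

d = −(3/4) ln(1 − 4p/3) = −0.75 ln(1 − 0.261333) = −0.75 ln(0.738667)
  = −0.75 × (-0.302908) = 0.227181 substitutions/site.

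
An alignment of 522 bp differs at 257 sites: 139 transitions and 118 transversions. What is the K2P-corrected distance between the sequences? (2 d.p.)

0.86

P = 139/522 ≈ 0.266284 and Q = 118/522 ≈ 0.226054.
Under the Kimura two-parameter model, d = −½ ln(1 − 2P − Q) − ¼ ln(1 − 2Q).
1 − 2P − Q = 0.241378, giving −½ ln(0.241378) = 0.710696.
1 − 2Q = 0.547892, giving −¼ ln(0.547892) = 0.150419.
d = 0.710696 + 0.150419 = 0.861115.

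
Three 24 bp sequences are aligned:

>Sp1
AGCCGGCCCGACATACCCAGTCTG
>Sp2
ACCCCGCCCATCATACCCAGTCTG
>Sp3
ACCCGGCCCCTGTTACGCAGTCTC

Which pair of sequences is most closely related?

Sp1–Sp2: 4/24 differ, p = 0.167, d = 0.188.
Sp1–Sp3: 7/24 differ, p = 0.292, d = 0.369.
Sp2–Sp3: 6/24 differ, p = 0.250, d = 0.304.
The smallest distance is between Sp1 and Sp2.

Sp1 and Sp2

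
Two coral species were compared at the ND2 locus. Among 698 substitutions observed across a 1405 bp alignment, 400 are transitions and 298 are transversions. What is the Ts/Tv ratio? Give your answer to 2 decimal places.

1.34

R = 400/298 = 1.342281… ≈ 1.34 (to 2 d.p.).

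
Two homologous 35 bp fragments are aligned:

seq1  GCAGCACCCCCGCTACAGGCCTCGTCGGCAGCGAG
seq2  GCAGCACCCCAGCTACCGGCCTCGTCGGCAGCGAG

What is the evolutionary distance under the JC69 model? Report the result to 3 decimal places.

0.059

The sequences differ at 2 of 35 sites (11, 17), so p = 2/35 ≈ 0.057143.
d = −(3/4) ln(1 − 4p/3) = −0.75 ln(1 − 0.076191) = −0.75 ln(0.923809)
  = −0.75 × (-0.079250) = 0.059438 substitutions/site.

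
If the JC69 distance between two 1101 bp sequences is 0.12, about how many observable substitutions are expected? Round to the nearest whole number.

Invert JC69: p = (3/4)(1 − e^(−4d/3)) = 0.75 × (1 − e^(-0.16)) = 0.75 × (1 − 0.852144) = 0.110892.
Expected differing sites = pL ≈ 0.110892 × 1101 = 122.092092 ≈ 122.

122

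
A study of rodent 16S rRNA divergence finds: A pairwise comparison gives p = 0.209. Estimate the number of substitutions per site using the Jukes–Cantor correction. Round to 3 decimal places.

d = −(3/4) ln(1 − 4p/3) = −0.75 ln(1 − 0.278667) = −0.75 ln(0.721333)
  = −0.75 × (-0.326654) = 0.244991 substitutions/site.

0.245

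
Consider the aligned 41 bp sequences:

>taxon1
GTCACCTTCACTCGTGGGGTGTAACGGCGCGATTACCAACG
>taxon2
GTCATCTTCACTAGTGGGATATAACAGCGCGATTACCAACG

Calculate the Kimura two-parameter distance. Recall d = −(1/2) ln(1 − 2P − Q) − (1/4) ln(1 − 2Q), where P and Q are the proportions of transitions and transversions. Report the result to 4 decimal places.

Of 41 sites, 4 differences are transitions and 1 are transversions, so P = 4/41 ≈ 0.097561 and Q = 1/41 ≈ 0.02439.
Under the Kimura two-parameter model, d = −½ ln(1 − 2P − Q) − ¼ ln(1 − 2Q).
1 − 2P − Q = 0.780488, giving −½ ln(0.780488) = 0.123918.
1 − 2Q = 0.95122, giving −¼ ln(0.95122) = 0.012502.
d = 0.123918 + 0.012502 = 0.136420.

0.1364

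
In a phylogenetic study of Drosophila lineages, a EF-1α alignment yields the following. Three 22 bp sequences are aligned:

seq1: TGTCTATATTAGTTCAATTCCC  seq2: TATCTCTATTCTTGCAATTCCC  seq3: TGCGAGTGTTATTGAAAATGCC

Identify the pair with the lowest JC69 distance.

seq1–seq2: 5/22 differ, p = 0.227, d = 0.271.
seq1–seq3: 10/22 differ, p = 0.455, d = 0.699.
seq2–seq3: 10/22 differ, p = 0.455, d = 0.699.
The smallest distance is between seq1 and seq2.

seq1 and seq2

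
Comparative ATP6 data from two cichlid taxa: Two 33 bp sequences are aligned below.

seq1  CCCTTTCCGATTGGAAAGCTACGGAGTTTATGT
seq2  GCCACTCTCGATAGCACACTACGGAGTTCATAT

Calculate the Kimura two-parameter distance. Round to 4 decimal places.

Of 33 sites, 7 differences are transitions and 6 are transversions, so P = 7/33 ≈ 0.212121 and Q = 6/33 ≈ 0.181818.
Under the Kimura two-parameter model, d = −½ ln(1 − 2P − Q) − ¼ ln(1 − 2Q).
1 − 2P − Q = 0.39394, giving −½ ln(0.39394) = 0.465778.
1 − 2Q = 0.636364, giving −¼ ln(0.636364) = 0.112996.
d = 0.465778 + 0.112996 = 0.578774.

0.5788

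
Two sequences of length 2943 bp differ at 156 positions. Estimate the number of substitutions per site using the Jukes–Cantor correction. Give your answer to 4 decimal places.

p = 156/2943 ≈ 0.053007.
d = −(3/4) ln(1 − 4p/3) = −0.75 ln(1 − 0.070676) = −0.75 ln(0.929324)
  = −0.75 × (-0.073298) = 0.054974 substitutions/site.

0.0550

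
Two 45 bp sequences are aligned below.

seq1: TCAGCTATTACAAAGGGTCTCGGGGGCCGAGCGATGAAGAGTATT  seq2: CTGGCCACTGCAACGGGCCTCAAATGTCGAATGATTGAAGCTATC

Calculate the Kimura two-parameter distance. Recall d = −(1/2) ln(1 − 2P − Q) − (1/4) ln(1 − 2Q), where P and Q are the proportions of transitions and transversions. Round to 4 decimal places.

Of 45 sites, 17 differences are transitions and 4 are transversions, so P = 17/45 ≈ 0.377778 and Q = 4/45 ≈ 0.088889.
Under the Kimura two-parameter model, d = −½ ln(1 − 2P − Q) − ¼ ln(1 − 2Q).
1 − 2P − Q = 0.155555, giving −½ ln(0.155555) = 0.930378.
1 − 2Q = 0.822222, giving −¼ ln(0.822222) = 0.048936.
d = 0.930378 + 0.048936 = 0.979314.

0.9793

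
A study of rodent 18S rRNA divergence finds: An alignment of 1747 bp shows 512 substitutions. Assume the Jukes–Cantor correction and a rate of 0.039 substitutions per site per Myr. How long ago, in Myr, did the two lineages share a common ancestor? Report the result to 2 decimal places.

p = 512/1747 ≈ 0.293074.
d = −(3/4) ln(1 − 4p/3) = −0.75 ln(1 − 0.390765) = −0.75 ln(0.609235)
  = −0.75 × (-0.495551) = 0.371663 substitutions/site.
Under a molecular clock d = 2μt, so t = d/(2μ) = 0.371663 / (2 × 0.039) = 4.76 Myr.

4.76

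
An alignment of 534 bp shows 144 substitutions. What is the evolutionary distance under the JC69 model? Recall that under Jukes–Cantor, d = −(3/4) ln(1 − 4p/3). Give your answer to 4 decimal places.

0.3342

p = 144/534 ≈ 0.269663.
d = −(3/4) ln(1 − 4p/3) = −0.75 ln(1 − 0.359551) = −0.75 ln(0.640449)
  = −0.75 × (-0.445586) = 0.334190 substitutions/site.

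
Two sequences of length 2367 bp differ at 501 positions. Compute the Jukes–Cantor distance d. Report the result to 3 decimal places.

0.249

p = 501/2367 ≈ 0.21166.
d = −(3/4) ln(1 − 4p/3) = −0.75 ln(1 − 0.282213) = −0.75 ln(0.717787)
  = −0.75 × (-0.331582) = 0.248687 substitutions/site.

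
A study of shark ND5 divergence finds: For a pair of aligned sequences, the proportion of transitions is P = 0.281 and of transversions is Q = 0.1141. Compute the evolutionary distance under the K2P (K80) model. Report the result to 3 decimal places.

0.628

Under the Kimura two-parameter model, d = −½ ln(1 − 2P − Q) − ¼ ln(1 − 2Q).
1 − 2P − Q = 0.3239, giving −½ ln(0.3239) = 0.563660.
1 − 2Q = 0.7718, giving −¼ ln(0.7718) = 0.064757.
d = 0.563660 + 0.064757 = 0.628417.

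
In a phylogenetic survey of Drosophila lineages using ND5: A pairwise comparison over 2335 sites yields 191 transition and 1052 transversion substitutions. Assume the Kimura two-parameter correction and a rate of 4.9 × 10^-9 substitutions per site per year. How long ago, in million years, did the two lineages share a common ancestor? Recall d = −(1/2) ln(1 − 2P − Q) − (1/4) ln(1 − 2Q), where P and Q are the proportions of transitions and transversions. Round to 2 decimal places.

P = 191/2335 ≈ 0.081799 and Q = 1052/2335 ≈ 0.450535.
Under the Kimura two-parameter model, d = −½ ln(1 − 2P − Q) − ¼ ln(1 − 2Q).
1 − 2P − Q = 0.385867, giving −½ ln(0.385867) = 0.476131.
1 − 2Q = 0.09893, giving −¼ ln(0.09893) = 0.578336.
d = 0.476131 + 0.578336 = 1.054467.
Under a molecular clock d = 2μt, so t = d/(2μ) = 1.054467 / (2 × 4.9 × 10^-9) = 107.60 million years.

107.60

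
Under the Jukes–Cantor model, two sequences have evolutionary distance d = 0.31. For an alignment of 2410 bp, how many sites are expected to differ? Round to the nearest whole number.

612

Invert JC69: p = (3/4)(1 − e^(−4d/3)) = 0.75 × (1 − e^(-0.413333)) = 0.75 × (1 − 0.661442) = 0.253919.
Expected differing sites = pL ≈ 0.253919 × 2410 = 611.94479 ≈ 612.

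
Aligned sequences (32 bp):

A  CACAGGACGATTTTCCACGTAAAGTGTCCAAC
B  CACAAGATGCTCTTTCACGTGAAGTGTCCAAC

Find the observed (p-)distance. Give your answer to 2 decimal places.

0.19

The sequences differ at 6 of 32 positions (sites 5, 8, 10, 12, 15, 21).
p = 6/32 = 0.1875 ≈ 0.19 (to 2 d.p.).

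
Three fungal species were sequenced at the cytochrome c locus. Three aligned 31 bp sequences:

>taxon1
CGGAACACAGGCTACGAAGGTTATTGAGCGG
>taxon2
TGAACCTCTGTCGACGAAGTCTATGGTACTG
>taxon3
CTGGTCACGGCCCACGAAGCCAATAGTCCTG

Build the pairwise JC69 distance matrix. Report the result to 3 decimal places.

d(taxon1,taxon2) = 0.614, d(taxon1,taxon3) = 0.614, d(taxon2,taxon3) = 0.614

taxon1–taxon2: 13/31 sites differ → p ≈ 0.419355, d = −0.75 ln(1 − 0.55914) = 0.614271 ≈ 0.614.
taxon1–taxon3: 13/31 sites differ → p ≈ 0.419355, d = −0.75 ln(1 − 0.55914) = 0.614271 ≈ 0.614.
taxon2–taxon3: 13/31 sites differ → p ≈ 0.419355, d = −0.75 ln(1 − 0.55914) = 0.614271 ≈ 0.614.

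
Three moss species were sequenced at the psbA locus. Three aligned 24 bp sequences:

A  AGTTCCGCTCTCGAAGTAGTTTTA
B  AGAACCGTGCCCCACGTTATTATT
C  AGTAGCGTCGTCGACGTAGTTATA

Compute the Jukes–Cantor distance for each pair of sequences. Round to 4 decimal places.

d(A,B) = 0.7083, d(A,C) = 0.3694, d(B,C) = 0.5199

A–B: 11/24 sites differ → p ≈ 0.458333, d = −0.75 ln(1 − 0.611111) = 0.708346 ≈ 0.7083.
A–C: 7/24 sites differ → p ≈ 0.291667, d = −0.75 ln(1 − 0.388889) = 0.369358 ≈ 0.3694.
B–C: 9/24 sites differ → p = 0.375, d = −0.75 ln(1 − 0.5) = 0.519860 ≈ 0.5199.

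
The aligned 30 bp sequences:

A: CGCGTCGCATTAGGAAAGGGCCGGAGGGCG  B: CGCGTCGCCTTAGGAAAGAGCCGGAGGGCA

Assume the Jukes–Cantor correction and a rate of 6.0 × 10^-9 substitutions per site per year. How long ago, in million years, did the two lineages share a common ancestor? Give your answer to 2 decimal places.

8.94

The sequences differ at 3 of 30 sites (9, 19, 30), so p = 3/30 = 0.1.
d = −(3/4) ln(1 − 4p/3) = −0.75 ln(1 − 0.133333) = −0.75 ln(0.866667)
  = −0.75 × (-0.143100) = 0.107325 substitutions/site.
Under a molecular clock d = 2μt, so t = d/(2μ) = 0.107325 / (2 × 6.0 × 10^-9) = 8.94 million years.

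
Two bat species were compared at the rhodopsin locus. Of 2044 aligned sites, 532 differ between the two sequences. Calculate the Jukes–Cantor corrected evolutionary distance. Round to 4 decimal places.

0.3197

p = 532/2044 ≈ 0.260274.
d = −(3/4) ln(1 − 4p/3) = −0.75 ln(1 − 0.347032) = −0.75 ln(0.652968)
  = −0.75 × (-0.426227) = 0.319670 substitutions/site.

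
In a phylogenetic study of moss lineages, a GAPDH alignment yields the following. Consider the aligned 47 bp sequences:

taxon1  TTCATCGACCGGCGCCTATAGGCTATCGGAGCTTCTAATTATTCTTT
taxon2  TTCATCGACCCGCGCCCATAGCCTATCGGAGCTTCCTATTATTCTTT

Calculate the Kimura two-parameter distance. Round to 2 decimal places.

Of 47 sites, 2 differences are transitions and 3 are transversions, so P = 2/47 ≈ 0.042553 and Q = 3/47 ≈ 0.06383.
Under the Kimura two-parameter model, d = −½ ln(1 − 2P − Q) − ¼ ln(1 − 2Q).
1 − 2P − Q = 0.851064, giving −½ ln(0.851064) = 0.080634.
1 − 2Q = 0.87234, giving −¼ ln(0.87234) = 0.034144.
d = 0.080634 + 0.034144 = 0.114778.

0.11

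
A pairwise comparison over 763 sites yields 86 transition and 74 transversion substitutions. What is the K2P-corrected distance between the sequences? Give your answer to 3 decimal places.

0.249

P = 86/763 ≈ 0.112713 and Q = 74/763 ≈ 0.096986.
Under the Kimura two-parameter model, d = −½ ln(1 − 2P − Q) − ¼ ln(1 − 2Q).
1 − 2P − Q = 0.677588, giving −½ ln(0.677588) = 0.194608.
1 − 2Q = 0.806028, giving −¼ ln(0.806028) = 0.053909.
d = 0.194608 + 0.053909 = 0.248517.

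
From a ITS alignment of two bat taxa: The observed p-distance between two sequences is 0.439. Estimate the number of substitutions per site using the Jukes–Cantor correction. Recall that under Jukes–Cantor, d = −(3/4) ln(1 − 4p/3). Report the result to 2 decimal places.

0.66

d = −(3/4) ln(1 − 4p/3) = −0.75 ln(1 − 0.585333) = −0.75 ln(0.414667)
  = −0.75 × (-0.880279) = 0.660209 substitutions/site.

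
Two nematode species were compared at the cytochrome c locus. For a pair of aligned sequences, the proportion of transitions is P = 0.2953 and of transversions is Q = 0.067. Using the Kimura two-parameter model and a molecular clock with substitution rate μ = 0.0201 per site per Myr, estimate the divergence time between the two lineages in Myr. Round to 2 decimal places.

Under the Kimura two-parameter model, d = −½ ln(1 − 2P − Q) − ¼ ln(1 − 2Q).
1 − 2P − Q = 0.3424, giving −½ ln(0.3424) = 0.535888.
1 − 2Q = 0.866, giving −¼ ln(0.866) = 0.035968.
d = 0.535888 + 0.035968 = 0.571856.
Under a molecular clock d = 2μt, so t = d/(2μ) = 0.571856 / (2 × 0.0201) = 14.23 Myr.

14.23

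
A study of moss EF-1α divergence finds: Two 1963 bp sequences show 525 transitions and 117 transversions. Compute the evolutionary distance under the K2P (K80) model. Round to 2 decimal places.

P = 525/1963 ≈ 0.267448 and Q = 117/1963 ≈ 0.059603.
Under the Kimura two-parameter model, d = −½ ln(1 − 2P − Q) − ¼ ln(1 − 2Q).
1 − 2P − Q = 0.405501, giving −½ ln(0.405501) = 0.451316.
1 − 2Q = 0.880794, giving −¼ ln(0.880794) = 0.031733.
d = 0.451316 + 0.031733 = 0.483049.

0.48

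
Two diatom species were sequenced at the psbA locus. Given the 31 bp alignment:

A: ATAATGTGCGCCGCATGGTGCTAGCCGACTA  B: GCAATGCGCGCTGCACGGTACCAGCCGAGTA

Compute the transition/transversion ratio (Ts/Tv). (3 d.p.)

7.000

Transitions are A↔G and C↔T; transversions are all other mismatches.
Transitions: 7. Transversions: 1.
R = 7/1 = 7.000.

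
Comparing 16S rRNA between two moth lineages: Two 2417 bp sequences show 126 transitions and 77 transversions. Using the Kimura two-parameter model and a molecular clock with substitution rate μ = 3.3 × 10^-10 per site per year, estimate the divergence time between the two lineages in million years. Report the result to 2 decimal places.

135.79

P = 126/2417 ≈ 0.052131 and Q = 77/2417 ≈ 0.031858.
Under the Kimura two-parameter model, d = −½ ln(1 − 2P − Q) − ¼ ln(1 − 2Q).
1 − 2P − Q = 0.86388, giving −½ ln(0.86388) = 0.073161.
1 − 2Q = 0.936284, giving −¼ ln(0.936284) = 0.016459.
d = 0.073161 + 0.016459 = 0.089620.
Under a molecular clock d = 2μt, so t = d/(2μ) = 0.089620 / (2 × 3.3 × 10^-10) = 135.79 million years.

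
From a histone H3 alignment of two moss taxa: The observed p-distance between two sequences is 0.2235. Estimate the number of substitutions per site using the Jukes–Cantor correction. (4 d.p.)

d = −(3/4) ln(1 − 4p/3) = −0.75 ln(1 − 0.298) = −0.75 ln(0.702)
  = −0.75 × (-0.353822) = 0.265367 substitutions/site.

0.2654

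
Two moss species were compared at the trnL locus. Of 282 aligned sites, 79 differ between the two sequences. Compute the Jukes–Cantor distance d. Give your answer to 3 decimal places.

0.351

p = 79/282 ≈ 0.280142.
d = −(3/4) ln(1 − 4p/3) = −0.75 ln(1 − 0.373523) = −0.75 ln(0.626477)
  = −0.75 × (-0.467643) = 0.350732 substitutions/site.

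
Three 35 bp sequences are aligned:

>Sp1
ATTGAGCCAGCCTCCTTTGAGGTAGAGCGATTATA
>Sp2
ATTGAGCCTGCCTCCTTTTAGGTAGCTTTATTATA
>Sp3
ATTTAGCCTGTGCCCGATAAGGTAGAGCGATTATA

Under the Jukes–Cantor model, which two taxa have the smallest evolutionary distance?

Sp1 and Sp2

Sp1–Sp2: 6/35 differ, p = 0.171, d = 0.195.
Sp1–Sp3: 8/35 differ, p = 0.229, d = 0.273.
Sp2–Sp3: 11/35 differ, p = 0.314, d = 0.407.
The smallest distance is between Sp1 and Sp2.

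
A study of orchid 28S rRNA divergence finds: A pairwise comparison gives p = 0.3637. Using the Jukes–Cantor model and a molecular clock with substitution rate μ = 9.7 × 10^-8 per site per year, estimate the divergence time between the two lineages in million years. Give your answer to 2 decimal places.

2.56

d = −(3/4) ln(1 − 4p/3) = −0.75 ln(1 − 0.484933) = −0.75 ln(0.515067)
  = −0.75 × (-0.663458) = 0.497594 substitutions/site.
Under a molecular clock d = 2μt, so t = d/(2μ) = 0.497594 / (2 × 9.7 × 10^-8) = 2.56 million years.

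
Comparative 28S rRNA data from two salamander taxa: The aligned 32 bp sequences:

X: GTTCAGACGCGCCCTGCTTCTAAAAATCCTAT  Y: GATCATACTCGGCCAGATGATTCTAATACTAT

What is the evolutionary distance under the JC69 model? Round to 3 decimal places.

0.520

The sequences differ at 12 of 32 sites, so p = 12/32 = 0.375.
d = −(3/4) ln(1 − 4p/3) = −0.75 ln(1 − 0.5) = −0.75 ln(0.5)
  = −0.75 × (-0.693147) = 0.519860 substitutions/site.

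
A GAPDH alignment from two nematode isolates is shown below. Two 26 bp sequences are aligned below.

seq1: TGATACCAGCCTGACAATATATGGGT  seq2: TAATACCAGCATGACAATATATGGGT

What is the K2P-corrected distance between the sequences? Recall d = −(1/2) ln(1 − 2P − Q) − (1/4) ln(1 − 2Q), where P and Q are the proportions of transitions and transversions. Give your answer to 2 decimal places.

0.08

Of 26 sites, 1 differences are transitions and 1 are transversions, so P = 1/26 ≈ 0.038462 and Q = 1/26 ≈ 0.038462.
Under the Kimura two-parameter model, d = −½ ln(1 − 2P − Q) − ¼ ln(1 − 2Q).
1 − 2P − Q = 0.884614, giving −½ ln(0.884614) = 0.061302.
1 − 2Q = 0.923076, giving −¼ ln(0.923076) = 0.020011.
d = 0.061302 + 0.020011 = 0.081313.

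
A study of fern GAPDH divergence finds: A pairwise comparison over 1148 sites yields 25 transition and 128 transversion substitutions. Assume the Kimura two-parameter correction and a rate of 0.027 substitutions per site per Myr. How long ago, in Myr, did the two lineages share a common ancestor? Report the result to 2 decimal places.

2.73

P = 25/1148 ≈ 0.021777 and Q = 128/1148 ≈ 0.111498.
Under the Kimura two-parameter model, d = −½ ln(1 − 2P − Q) − ¼ ln(1 − 2Q).
1 − 2P − Q = 0.844948, giving −½ ln(0.844948) = 0.084240.
1 − 2Q = 0.777004, giving −¼ ln(0.777004) = 0.063077.
d = 0.084240 + 0.063077 = 0.147317.
Under a molecular clock d = 2μt, so t = d/(2μ) = 0.147317 / (2 × 0.027) = 2.73 Myr.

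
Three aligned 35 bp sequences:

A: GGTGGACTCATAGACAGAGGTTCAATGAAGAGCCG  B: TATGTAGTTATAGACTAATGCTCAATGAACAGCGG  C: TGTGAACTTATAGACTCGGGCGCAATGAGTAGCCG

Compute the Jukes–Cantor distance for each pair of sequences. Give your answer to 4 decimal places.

A–B: 11/35 sites differ → p ≈ 0.314286, d = −0.75 ln(1 − 0.419048) = 0.407315 ≈ 0.4073.
A–C: 10/35 sites differ → p ≈ 0.285714, d = −0.75 ln(1 − 0.380952) = 0.359679 ≈ 0.3597.
B–C: 10/35 sites differ → p ≈ 0.285714, d = −0.75 ln(1 − 0.380952) = 0.359679 ≈ 0.3597.

d(A,B) = 0.4073, d(A,C) = 0.3597, d(B,C) = 0.3597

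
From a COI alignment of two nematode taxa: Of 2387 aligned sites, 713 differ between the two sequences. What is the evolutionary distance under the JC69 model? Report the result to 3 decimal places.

p = 713/2387 ≈ 0.298701.
d = −(3/4) ln(1 − 4p/3) = −0.75 ln(1 − 0.398268) = −0.75 ln(0.601732)
  = −0.75 × (-0.507943) = 0.380957 substitutions/site.

0.381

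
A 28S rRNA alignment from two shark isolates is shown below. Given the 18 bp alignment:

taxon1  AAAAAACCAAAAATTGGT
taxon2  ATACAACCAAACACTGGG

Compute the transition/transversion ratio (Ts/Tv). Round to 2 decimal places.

0.25

Transitions are A↔G and C↔T; transversions are all other mismatches.
Transitions: 1. Transversions: 4.
R = 1/4 = 0.25.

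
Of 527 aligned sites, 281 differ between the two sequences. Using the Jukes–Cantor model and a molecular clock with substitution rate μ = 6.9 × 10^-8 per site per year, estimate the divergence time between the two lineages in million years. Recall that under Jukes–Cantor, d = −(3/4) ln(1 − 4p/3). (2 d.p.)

6.75

p = 281/527 ≈ 0.533207.
d = −(3/4) ln(1 − 4p/3) = −0.75 ln(1 − 0.710943) = −0.75 ln(0.289057)
  = −0.75 × (-1.241131) = 0.930848 substitutions/site.
Under a molecular clock d = 2μt, so t = d/(2μ) = 0.930848 / (2 × 6.9 × 10^-8) = 6.75 million years.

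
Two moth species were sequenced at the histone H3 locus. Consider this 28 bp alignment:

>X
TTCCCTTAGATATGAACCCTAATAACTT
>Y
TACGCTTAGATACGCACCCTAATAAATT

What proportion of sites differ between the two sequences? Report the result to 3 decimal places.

The sequences differ at 5 of 28 positions (sites 2, 4, 13, 15, 26).
p = 5/28 = 0.178571… ≈ 0.179 (to 3 d.p.).

0.179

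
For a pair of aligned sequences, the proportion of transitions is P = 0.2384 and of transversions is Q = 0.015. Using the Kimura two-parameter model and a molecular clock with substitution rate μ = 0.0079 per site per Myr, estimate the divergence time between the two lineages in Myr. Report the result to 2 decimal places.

21.90

Under the Kimura two-parameter model, d = −½ ln(1 − 2P − Q) − ¼ ln(1 − 2Q).
1 − 2P − Q = 0.5082, giving −½ ln(0.5082) = 0.338440.
1 − 2Q = 0.97, giving −¼ ln(0.97) = 0.007615.
d = 0.338440 + 0.007615 = 0.346055.
Under a molecular clock d = 2μt, so t = d/(2μ) = 0.346055 / (2 × 0.0079) = 21.90 Myr.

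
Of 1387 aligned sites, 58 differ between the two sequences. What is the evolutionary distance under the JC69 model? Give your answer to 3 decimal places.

p = 58/1387 ≈ 0.041817.
d = −(3/4) ln(1 − 4p/3) = −0.75 ln(1 − 0.055756) = −0.75 ln(0.944244)
  = −0.75 × (-0.057371) = 0.043028 substitutions/site.

0.043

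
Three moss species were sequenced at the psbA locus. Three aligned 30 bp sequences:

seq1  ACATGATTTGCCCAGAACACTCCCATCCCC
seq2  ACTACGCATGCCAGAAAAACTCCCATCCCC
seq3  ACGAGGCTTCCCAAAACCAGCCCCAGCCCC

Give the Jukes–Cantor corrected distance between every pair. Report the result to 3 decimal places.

seq1–seq2: 10/30 sites differ → p ≈ 0.333333, d = −0.75 ln(1 − 0.444444) = 0.440839 ≈ 0.441.
seq1–seq3: 11/30 sites differ → p ≈ 0.366667, d = −0.75 ln(1 − 0.488889) = 0.503376 ≈ 0.503.
seq2–seq3: 10/30 sites differ → p ≈ 0.333333, d = −0.75 ln(1 − 0.444444) = 0.440839 ≈ 0.441.

d(seq1,seq2) = 0.441, d(seq1,seq3) = 0.503, d(seq2,seq3) = 0.441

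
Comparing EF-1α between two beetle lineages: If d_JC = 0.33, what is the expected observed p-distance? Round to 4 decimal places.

p = (3/4)(1 − e^(−4d/3)) = 0.75 × (1 − e^(-0.44)) = 0.75 × (1 − 0.644036) = 0.266973.

0.2670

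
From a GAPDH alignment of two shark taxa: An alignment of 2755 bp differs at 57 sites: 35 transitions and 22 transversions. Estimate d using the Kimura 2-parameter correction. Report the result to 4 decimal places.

0.0210

P = 35/2755 ≈ 0.012704 and Q = 22/2755 ≈ 0.007985.
Under the Kimura two-parameter model, d = −½ ln(1 − 2P − Q) − ¼ ln(1 − 2Q).
1 − 2P − Q = 0.966607, giving −½ ln(0.966607) = 0.016982.
1 − 2Q = 0.98403, giving −¼ ln(0.98403) = 0.004025.
d = 0.016982 + 0.004025 = 0.021007.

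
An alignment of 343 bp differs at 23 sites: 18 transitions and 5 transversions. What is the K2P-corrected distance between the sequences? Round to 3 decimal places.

P = 18/343 ≈ 0.052478 and Q = 5/343 ≈ 0.014577.
Under the Kimura two-parameter model, d = −½ ln(1 − 2P − Q) − ¼ ln(1 − 2Q).
1 − 2P − Q = 0.880467, giving −½ ln(0.880467) = 0.063651.
1 − 2Q = 0.970846, giving −¼ ln(0.970846) = 0.007397.
d = 0.063651 + 0.007397 = 0.071048.

0.071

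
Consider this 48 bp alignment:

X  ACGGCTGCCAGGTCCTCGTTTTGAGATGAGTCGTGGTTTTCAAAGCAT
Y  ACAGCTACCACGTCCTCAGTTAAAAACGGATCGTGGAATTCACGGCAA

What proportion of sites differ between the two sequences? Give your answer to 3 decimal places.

0.333

The sequences differ at 16 of 48 positions.
p = 16/48 = 0.333333… ≈ 0.333 (to 3 d.p.).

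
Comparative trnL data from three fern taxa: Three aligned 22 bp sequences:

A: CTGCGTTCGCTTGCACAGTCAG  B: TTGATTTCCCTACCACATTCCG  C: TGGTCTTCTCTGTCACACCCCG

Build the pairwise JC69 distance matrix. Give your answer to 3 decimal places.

A–B: 8/22 sites differ → p ≈ 0.363636, d = −0.75 ln(1 − 0.484848) = 0.497470 ≈ 0.497.
A–C: 10/22 sites differ → p ≈ 0.454545, d = −0.75 ln(1 − 0.60606) = 0.698667 ≈ 0.699.
B–C: 8/22 sites differ → p ≈ 0.363636, d = −0.75 ln(1 − 0.484848) = 0.497470 ≈ 0.497.

d(A,B) = 0.497, d(A,C) = 0.699, d(B,C) = 0.497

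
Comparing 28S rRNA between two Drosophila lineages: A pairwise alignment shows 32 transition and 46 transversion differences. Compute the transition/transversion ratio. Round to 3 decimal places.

0.696

R = 32/46 = 0.695652… ≈ 0.696 (to 3 d.p.).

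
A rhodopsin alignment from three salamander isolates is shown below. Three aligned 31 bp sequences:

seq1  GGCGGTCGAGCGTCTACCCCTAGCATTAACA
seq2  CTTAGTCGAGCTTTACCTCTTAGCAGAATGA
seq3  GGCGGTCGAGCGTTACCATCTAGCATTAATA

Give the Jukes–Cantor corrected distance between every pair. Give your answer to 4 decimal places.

d(seq1,seq2) = 0.6913, d(seq1,seq3) = 0.2239, d(seq2,seq3) = 0.5445

seq1–seq2: 14/31 sites differ → p ≈ 0.451613, d = −0.75 ln(1 − 0.602151) = 0.691262 ≈ 0.6913.
seq1–seq3: 6/31 sites differ → p ≈ 0.193548, d = −0.75 ln(1 − 0.258064) = 0.223869 ≈ 0.2239.
seq2–seq3: 12/31 sites differ → p ≈ 0.387097, d = −0.75 ln(1 − 0.516129) = 0.544453 ≈ 0.5445.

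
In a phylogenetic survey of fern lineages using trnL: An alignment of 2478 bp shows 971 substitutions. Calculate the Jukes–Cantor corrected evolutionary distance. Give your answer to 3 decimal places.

0.554

p = 971/2478 ≈ 0.391848.
d = −(3/4) ln(1 − 4p/3) = −0.75 ln(1 − 0.522464) = −0.75 ln(0.477536)
  = −0.75 × (-0.739116) = 0.554337 substitutions/site.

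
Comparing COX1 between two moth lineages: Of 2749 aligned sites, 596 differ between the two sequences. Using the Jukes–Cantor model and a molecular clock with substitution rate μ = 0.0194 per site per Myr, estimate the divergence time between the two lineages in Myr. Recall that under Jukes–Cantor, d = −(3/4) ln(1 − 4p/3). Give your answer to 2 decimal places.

6.60

p = 596/2749 ≈ 0.216806.
d = −(3/4) ln(1 − 4p/3) = −0.75 ln(1 − 0.289075) = −0.75 ln(0.710925)
  = −0.75 × (-0.341188) = 0.255891 substitutions/site.
Under a molecular clock d = 2μt, so t = d/(2μ) = 0.255891 / (2 × 0.0194) = 6.60 Myr.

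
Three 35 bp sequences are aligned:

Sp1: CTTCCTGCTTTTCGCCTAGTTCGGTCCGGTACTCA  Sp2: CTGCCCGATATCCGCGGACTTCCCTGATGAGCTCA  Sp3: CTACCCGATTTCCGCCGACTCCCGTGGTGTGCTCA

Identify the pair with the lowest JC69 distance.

Sp1–Sp2: 15/35 differ, p = 0.429, d = 0.635.
Sp1–Sp3: 12/35 differ, p = 0.343, d = 0.458.
Sp2–Sp3: 7/35 differ, p = 0.200, d = 0.233.
The smallest distance is between Sp2 and Sp3.

Sp2 and Sp3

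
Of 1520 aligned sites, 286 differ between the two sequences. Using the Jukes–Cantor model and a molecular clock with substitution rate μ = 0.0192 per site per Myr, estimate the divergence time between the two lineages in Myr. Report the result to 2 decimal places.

p = 286/1520 ≈ 0.188158.
d = −(3/4) ln(1 − 4p/3) = −0.75 ln(1 − 0.250877) = −0.75 ln(0.749123)
  = −0.75 × (-0.288852) = 0.216639 substitutions/site.
Under a molecular clock d = 2μt, so t = d/(2μ) = 0.216639 / (2 × 0.0192) = 5.64 Myr.

5.64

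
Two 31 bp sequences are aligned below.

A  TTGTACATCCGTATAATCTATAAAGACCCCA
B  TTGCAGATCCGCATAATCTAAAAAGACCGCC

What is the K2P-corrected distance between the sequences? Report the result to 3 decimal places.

0.224

Of 31 sites, 2 differences are transitions and 4 are transversions, so P = 2/31 ≈ 0.064516 and Q = 4/31 ≈ 0.129032.
Under the Kimura two-parameter model, d = −½ ln(1 − 2P − Q) − ¼ ln(1 − 2Q).
1 − 2P − Q = 0.741936, giving −½ ln(0.741936) = 0.149246.
1 − 2Q = 0.741936, giving −¼ ln(0.741936) = 0.074623.
d = 0.149246 + 0.074623 = 0.223869.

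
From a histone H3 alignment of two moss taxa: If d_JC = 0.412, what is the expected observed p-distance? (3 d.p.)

0.317

p = (3/4)(1 − e^(−4d/3)) = 0.75 × (1 − e^(-0.549333)) = 0.75 × (1 − 0.577335) = 0.316999.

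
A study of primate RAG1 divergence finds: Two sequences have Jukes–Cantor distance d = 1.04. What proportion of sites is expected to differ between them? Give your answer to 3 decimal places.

p = (3/4)(1 − e^(−4d/3)) = 0.75 × (1 − e^(-1.386667)) = 0.75 × (1 − 0.249907) = 0.562570.

0.563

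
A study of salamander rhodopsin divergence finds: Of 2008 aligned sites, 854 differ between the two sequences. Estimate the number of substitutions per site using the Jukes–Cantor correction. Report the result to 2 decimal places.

0.63

p = 854/2008 ≈ 0.425299.
d = −(3/4) ln(1 − 4p/3) = −0.75 ln(1 − 0.567065) = −0.75 ln(0.432935)
  = −0.75 × (-0.837168) = 0.627876 substitutions/site.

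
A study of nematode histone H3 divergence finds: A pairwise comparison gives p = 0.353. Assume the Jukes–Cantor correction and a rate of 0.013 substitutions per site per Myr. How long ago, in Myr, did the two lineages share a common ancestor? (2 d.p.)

18.35

d = −(3/4) ln(1 − 4p/3) = −0.75 ln(1 − 0.470667) = −0.75 ln(0.529333)
  = −0.75 × (-0.636138) = 0.477104 substitutions/site.
Under a molecular clock d = 2μt, so t = d/(2μ) = 0.477104 / (2 × 0.013) = 18.35 Myr.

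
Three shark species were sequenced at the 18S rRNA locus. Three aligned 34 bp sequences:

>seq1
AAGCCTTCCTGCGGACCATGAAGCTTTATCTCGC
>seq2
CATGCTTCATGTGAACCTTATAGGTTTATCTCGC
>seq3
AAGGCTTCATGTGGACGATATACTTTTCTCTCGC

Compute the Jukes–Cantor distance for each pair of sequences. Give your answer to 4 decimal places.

d(seq1,seq2) = 0.3734, d(seq1,seq3) = 0.3265, d(seq2,seq3) = 0.2824

seq1–seq2: 10/34 sites differ → p ≈ 0.294118, d = −0.75 ln(1 − 0.392157) = 0.373379 ≈ 0.3734.
seq1–seq3: 9/34 sites differ → p ≈ 0.264706, d = −0.75 ln(1 − 0.352941) = 0.326488 ≈ 0.3265.
seq2–seq3: 8/34 sites differ → p ≈ 0.235294, d = −0.75 ln(1 − 0.313725) = 0.282358 ≈ 0.2824.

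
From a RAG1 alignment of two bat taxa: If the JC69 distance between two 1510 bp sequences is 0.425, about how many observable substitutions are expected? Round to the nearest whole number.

Invert JC69: p = (3/4)(1 − e^(−4d/3)) = 0.75 × (1 − e^(-0.566667)) = 0.75 × (1 − 0.567413) = 0.324440.
Expected differing sites = pL ≈ 0.324440 × 1510 = 489.9044 ≈ 490.

490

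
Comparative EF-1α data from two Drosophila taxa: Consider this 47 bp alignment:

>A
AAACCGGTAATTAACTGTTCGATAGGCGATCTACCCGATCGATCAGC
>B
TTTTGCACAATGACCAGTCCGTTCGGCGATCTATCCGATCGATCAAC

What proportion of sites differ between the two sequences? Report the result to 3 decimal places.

0.340

The sequences differ at 16 of 47 positions.
p = 16/47 = 0.340425… ≈ 0.340 (to 3 d.p.).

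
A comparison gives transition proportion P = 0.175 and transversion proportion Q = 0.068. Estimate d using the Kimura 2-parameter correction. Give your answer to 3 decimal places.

0.307

Under the Kimura two-parameter model, d = −½ ln(1 − 2P − Q) − ¼ ln(1 − 2Q).
1 − 2P − Q = 0.582, giving −½ ln(0.582) = 0.270642.
1 − 2Q = 0.864, giving −¼ ln(0.864) = 0.036546.
d = 0.270642 + 0.036546 = 0.307188.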